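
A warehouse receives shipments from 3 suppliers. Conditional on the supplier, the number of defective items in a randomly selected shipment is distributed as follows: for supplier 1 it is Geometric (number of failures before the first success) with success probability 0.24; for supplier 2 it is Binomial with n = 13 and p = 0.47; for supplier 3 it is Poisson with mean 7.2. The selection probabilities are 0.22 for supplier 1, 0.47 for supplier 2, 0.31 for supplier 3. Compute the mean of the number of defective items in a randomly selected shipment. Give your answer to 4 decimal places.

Component means — 1: 3.16667; 2: 6.11; 3: 7.2.
E[X] = 0.22·3.16667 + 0.47·6.11 + 0.31·7.2 = 5.80037.

5.8004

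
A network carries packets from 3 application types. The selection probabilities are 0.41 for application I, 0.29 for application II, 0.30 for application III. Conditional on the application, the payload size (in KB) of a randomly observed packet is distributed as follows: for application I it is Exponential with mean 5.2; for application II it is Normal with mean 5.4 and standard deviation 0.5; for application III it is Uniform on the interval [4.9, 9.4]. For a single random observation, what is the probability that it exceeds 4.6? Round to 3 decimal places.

0.743

Conditional on each application, P(X > 4.6): I: 0.412873; II: 0.945201; III: 1.
By total probability, P(X > 4.6) = 0.41·0.412873 + 0.29·0.945201 + 0.3·1 = 0.743386.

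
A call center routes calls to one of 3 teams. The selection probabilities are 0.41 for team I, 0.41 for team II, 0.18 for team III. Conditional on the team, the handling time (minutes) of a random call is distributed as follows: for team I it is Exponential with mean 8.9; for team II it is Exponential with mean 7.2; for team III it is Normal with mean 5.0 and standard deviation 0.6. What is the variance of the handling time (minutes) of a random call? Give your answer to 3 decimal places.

55.761

Per component, I: μ=8.9, E[X²]=158.42; II: μ=7.2, E[X²]=103.68; III: μ=5, E[X²]=25.36.
E[X] = 0.41·8.9 + 0.41·7.2 + 0.18·5 = 7.501.
E[X²] = 0.41·158.42 + 0.41·103.68 + 0.18·25.36 = 112.026.
Var(X) = E[X²] − (E[X])² = 112.026 − 56.265 = 55.7608.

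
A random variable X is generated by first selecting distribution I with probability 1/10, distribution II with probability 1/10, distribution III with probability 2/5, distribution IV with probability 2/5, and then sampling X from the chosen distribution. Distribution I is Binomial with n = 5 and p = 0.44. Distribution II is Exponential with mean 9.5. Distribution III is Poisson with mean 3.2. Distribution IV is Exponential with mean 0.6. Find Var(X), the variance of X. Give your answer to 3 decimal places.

Per component, I: μ=2.2, E[X²]=6.072; II: μ=9.5, E[X²]=180.5; III: μ=3.2, E[X²]=13.44; IV: μ=0.6, E[X²]=0.72.
E[X] = 0.1·2.2 + 0.1·9.5 + 0.4·3.2 + 0.4·0.6 = 2.69.
E[X²] = 0.1·6.072 + 0.1·180.5 + 0.4·13.44 + 0.4·0.72 = 24.3212.
Var(X) = E[X²] − (E[X])² = 24.3212 − 7.2361 = 17.0851.

17.085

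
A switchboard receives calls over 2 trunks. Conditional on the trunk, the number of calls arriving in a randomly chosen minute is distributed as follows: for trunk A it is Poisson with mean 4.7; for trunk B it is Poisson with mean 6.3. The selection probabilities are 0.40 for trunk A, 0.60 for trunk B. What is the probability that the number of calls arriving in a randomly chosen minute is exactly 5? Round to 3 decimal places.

0.161

Conditional on each trunk, P(X = 5): A: 0.17383; B: 0.151868.
By total probability, P(X = 5) = 0.4·0.17383 + 0.6·0.151868 = 0.160653.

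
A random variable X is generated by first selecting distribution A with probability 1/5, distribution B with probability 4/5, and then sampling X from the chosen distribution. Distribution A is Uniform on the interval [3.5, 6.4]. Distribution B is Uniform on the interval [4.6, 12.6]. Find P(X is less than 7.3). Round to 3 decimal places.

0.470

Conditional on each component, P(X < 7.3): A: 1; B: 0.3375.
By total probability, P(X < 7.3) = 0.2·1 + 0.8·0.3375 = 0.47.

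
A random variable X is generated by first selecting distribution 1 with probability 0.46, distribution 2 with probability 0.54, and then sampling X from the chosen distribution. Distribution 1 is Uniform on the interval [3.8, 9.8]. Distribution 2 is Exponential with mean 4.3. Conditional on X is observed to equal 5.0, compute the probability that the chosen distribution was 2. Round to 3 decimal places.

Likelihoods f(5.0 | ·): 1: 0.166667; 2: 0.0727006.
Posterior ∝ prior × likelihood. Numerator for 2: 0.54·0.0727006 = 0.0392583.
Normalizing constant: 0.46·0.166667 + 0.54·0.0727006 = 0.115925.
P(2 | observation) = 0.0392583 / 0.115925 = 0.338653.

0.339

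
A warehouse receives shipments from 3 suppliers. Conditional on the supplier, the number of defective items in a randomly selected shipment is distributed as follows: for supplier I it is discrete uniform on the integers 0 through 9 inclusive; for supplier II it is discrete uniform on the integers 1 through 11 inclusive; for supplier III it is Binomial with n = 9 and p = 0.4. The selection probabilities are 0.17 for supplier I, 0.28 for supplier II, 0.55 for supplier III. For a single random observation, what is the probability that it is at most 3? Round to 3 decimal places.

0.410

Conditional on each supplier, P(X ≤ 3): I: 0.4; II: 0.272727; III: 0.48261.
By total probability, P(X ≤ 3) = 0.17·0.4 + 0.28·0.272727 + 0.55·0.48261 = 0.409799.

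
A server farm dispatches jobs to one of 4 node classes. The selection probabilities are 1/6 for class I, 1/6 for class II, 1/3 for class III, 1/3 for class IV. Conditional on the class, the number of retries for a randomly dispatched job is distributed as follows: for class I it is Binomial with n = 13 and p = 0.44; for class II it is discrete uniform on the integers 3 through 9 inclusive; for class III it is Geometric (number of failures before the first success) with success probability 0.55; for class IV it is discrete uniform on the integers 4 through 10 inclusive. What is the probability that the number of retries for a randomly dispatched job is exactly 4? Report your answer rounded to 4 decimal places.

Conditional on each class, P(X = 4): I: 0.145147; II: 0.142857; III: 0.0225534; IV: 0.142857.
By total probability, P(X = 4) = 0.166667·0.145147 + 0.166667·0.142857 + 0.333333·0.0225534 + 0.333333·0.142857 = 0.103138.

0.1031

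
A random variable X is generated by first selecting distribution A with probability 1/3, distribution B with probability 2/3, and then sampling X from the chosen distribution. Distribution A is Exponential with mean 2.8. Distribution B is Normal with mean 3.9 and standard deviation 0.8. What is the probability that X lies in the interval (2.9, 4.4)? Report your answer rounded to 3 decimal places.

Conditional on each component, P(2.9 < X < 4.4): A: 0.147225; B: 0.628365.
By total probability, P(2.9 < X < 4.4) = 0.333333·0.147225 + 0.666667·0.628365 = 0.467985.

0.468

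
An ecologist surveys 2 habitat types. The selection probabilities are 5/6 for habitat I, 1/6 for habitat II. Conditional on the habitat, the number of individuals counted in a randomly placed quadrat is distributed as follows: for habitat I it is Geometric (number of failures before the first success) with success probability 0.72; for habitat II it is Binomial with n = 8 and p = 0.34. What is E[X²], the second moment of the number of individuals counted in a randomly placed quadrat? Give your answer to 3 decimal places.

2.108

For each component E[X²] = Var + (mean)², giving I: 0.691358; II: 9.1936.
Overall E[X²] = 0.833333·0.691358 + 0.166667·9.1936 = 2.1084.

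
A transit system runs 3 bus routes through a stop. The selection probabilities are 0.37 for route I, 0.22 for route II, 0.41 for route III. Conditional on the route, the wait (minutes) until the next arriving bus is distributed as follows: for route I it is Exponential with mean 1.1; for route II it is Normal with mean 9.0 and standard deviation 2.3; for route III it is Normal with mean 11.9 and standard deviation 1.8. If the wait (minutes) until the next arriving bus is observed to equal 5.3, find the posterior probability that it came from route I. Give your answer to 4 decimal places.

Likelihoods f(5.3 | ·): I: 0.00734679; II: 0.0475583; III: 0.000266817.
Posterior ∝ prior × likelihood. Numerator for I: 0.37·0.00734679 = 0.00271831.
Normalizing constant: 0.37·0.00734679 + 0.22·0.0475583 + 0.41·0.000266817 = 0.0132905.
P(I | observation) = 0.00271831 / 0.0132905 = 0.20453.

0.2045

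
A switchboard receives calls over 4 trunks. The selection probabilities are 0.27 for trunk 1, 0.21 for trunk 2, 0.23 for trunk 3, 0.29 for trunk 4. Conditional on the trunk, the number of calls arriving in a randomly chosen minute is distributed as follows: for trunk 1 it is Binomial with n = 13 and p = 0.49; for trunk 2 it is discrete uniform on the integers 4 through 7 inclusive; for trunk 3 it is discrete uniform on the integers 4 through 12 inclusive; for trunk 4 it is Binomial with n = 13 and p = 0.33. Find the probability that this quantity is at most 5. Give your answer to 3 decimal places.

0.464

Conditional on each trunk, P(X ≤ 5): 1: 0.316153; 2: 0.5; 3: 0.222222; 4: 0.766895.
By total probability, P(X ≤ 5) = 0.27·0.316153 + 0.21·0.5 + 0.23·0.222222 + 0.29·0.766895 = 0.463872.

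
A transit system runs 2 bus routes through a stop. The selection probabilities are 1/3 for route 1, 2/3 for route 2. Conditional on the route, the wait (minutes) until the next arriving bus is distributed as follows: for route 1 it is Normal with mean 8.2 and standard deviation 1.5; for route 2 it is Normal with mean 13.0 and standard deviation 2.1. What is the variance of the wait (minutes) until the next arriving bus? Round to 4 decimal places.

Per component, 1: μ=8.2, E[X²]=69.49; 2: μ=13, E[X²]=173.41.
E[X] = 0.333333·8.2 + 0.666667·13 = 11.4.
E[X²] = 0.333333·69.49 + 0.666667·173.41 = 138.77.
Var(X) = E[X²] − (E[X])² = 138.77 − 129.96 = 8.81.

8.8100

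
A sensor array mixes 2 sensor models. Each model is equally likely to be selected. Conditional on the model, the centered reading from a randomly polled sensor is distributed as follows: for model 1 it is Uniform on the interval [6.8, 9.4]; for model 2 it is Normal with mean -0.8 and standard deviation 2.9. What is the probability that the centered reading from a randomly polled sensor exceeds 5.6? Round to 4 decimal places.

Conditional on each model, P(X > 5.6): 1: 1; 2: 0.0136606.
By total probability, P(X > 5.6) = 0.5·1 + 0.5·0.0136606 = 0.50683.

0.5068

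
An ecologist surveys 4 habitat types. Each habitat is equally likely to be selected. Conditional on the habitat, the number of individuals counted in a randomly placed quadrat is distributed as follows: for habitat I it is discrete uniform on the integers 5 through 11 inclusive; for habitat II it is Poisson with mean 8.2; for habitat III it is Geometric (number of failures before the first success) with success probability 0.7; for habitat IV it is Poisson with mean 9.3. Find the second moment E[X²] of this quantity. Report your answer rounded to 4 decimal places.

For each component E[X²] = Var + (mean)², giving I: 68; II: 75.44; III: 0.795918; IV: 95.79.
Overall E[X²] = 0.25·68 + 0.25·75.44 + 0.25·0.795918 + 0.25·95.79 = 60.0065.

60.0065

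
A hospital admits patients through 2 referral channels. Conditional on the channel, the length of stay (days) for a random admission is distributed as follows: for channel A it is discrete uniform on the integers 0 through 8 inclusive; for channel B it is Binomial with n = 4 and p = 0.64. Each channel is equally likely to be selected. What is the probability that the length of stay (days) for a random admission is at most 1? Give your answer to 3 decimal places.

Conditional on each channel, P(X ≤ 1): A: 0.222222; B: 0.136236.
By total probability, P(X ≤ 1) = 0.5·0.222222 + 0.5·0.136236 = 0.179229.

0.179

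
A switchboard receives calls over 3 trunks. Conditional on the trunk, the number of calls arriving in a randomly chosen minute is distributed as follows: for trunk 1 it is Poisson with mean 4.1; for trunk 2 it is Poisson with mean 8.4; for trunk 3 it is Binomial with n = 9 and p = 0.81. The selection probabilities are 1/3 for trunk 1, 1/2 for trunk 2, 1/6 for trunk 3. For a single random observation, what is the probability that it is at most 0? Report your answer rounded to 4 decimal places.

0.0056

Conditional on each trunk, P(X ≤ 0): 1: 0.0165727; 2: 0.000224867; 3: 3.22688e-07.
By total probability, P(X ≤ 0) = 0.333333·0.0165727 + 0.5·0.000224867 + 0.166667·3.22688e-07 = 0.00563671.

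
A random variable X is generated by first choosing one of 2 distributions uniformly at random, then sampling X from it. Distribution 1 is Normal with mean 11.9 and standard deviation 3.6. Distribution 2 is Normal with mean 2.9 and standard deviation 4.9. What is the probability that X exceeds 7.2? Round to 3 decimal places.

0.547

Conditional on each component, P(X > 7.2): 1: 0.904148; 2: 0.190094.
By total probability, P(X > 7.2) = 0.5·0.904148 + 0.5·0.190094 = 0.547121.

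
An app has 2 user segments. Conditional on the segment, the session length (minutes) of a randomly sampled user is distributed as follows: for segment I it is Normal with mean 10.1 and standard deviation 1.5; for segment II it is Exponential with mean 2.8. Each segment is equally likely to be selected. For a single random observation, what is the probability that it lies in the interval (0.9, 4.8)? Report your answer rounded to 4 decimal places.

0.2726

Conditional on each segment, P(0.9 < X < 4.8): I: 0.000205177; II: 0.54502.
By total probability, P(0.9 < X < 4.8) = 0.5·0.000205177 + 0.5·0.54502 = 0.272613.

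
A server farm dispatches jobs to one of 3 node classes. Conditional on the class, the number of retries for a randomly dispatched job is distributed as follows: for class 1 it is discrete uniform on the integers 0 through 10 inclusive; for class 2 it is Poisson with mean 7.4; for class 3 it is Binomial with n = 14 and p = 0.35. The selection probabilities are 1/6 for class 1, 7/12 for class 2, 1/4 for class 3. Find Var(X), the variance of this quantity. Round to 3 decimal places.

Per component, 1: μ=5, E[X²]=35; 2: μ=7.4, E[X²]=62.16; 3: μ=4.9, E[X²]=27.195.
E[X] = 0.166667·5 + 0.583333·7.4 + 0.25·4.9 = 6.375.
E[X²] = 0.166667·35 + 0.583333·62.16 + 0.25·27.195 = 48.8921.
Var(X) = E[X²] − (E[X])² = 48.8921 − 40.6406 = 8.25146.

8.251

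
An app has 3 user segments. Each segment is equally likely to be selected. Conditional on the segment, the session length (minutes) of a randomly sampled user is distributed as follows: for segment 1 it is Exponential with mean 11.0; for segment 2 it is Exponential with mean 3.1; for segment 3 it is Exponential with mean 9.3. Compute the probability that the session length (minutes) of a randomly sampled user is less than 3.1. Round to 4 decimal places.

0.3871

Conditional on each segment, P(X < 3.1): 1: 0.245589; 2: 0.632121; 3: 0.283469.
By total probability, P(X < 3.1) = 0.333333·0.245589 + 0.333333·0.632121 + 0.333333·0.283469 = 0.387059.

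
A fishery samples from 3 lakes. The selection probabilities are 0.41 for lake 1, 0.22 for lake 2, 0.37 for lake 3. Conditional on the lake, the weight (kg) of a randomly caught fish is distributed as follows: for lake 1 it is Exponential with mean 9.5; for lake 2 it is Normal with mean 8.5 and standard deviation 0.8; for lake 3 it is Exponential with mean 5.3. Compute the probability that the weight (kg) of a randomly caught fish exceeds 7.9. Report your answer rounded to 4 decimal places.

Conditional on each lake, P(X > 7.9): 1: 0.435361; 2: 0.773373; 3: 0.225245.
By total probability, P(X > 7.9) = 0.41·0.435361 + 0.22·0.773373 + 0.37·0.225245 = 0.431981.

0.4320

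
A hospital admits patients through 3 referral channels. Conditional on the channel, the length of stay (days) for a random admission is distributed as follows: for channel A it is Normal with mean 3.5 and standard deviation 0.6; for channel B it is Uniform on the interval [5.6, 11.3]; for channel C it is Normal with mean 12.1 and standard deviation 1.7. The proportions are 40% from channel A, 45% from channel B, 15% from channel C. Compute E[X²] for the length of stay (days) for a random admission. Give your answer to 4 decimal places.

60.7885

For each component E[X²] = Var + (mean)², giving A: 12.61; B: 74.11; C: 149.3.
Overall E[X²] = 0.4·12.61 + 0.45·74.11 + 0.15·149.3 = 60.7885.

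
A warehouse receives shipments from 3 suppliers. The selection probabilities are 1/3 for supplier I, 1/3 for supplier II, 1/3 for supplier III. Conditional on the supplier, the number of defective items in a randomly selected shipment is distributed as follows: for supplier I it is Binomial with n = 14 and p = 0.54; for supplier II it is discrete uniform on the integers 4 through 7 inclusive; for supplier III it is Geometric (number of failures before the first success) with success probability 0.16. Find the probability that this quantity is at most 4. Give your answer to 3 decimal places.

0.294

Conditional on each supplier, P(X ≤ 4): I: 0.0500043; II: 0.25; III: 0.581788.
By total probability, P(X ≤ 4) = 0.333333·0.0500043 + 0.333333·0.25 + 0.333333·0.581788 = 0.293931.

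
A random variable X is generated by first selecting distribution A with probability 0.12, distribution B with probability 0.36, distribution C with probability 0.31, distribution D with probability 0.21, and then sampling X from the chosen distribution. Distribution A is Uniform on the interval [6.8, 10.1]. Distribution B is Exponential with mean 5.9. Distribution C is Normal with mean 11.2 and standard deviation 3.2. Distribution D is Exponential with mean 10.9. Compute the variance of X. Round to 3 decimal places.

Per component, A: μ=8.45, E[X²]=72.31; B: μ=5.9, E[X²]=69.62; C: μ=11.2, E[X²]=135.68; D: μ=10.9, E[X²]=237.62.
E[X] = 0.12·8.45 + 0.36·5.9 + 0.31·11.2 + 0.21·10.9 = 8.899.
E[X²] = 0.12·72.31 + 0.36·69.62 + 0.31·135.68 + 0.21·237.62 = 125.701.
Var(X) = E[X²] − (E[X])² = 125.701 − 79.1922 = 46.5092.

46.509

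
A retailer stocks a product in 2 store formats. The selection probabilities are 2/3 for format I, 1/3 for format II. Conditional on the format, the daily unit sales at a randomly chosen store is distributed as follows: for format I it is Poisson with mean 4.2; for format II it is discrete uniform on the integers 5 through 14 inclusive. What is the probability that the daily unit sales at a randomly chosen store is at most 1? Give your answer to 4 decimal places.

0.0520

Conditional on each format, P(X ≤ 1): I: 0.077977; II: 0.
By total probability, P(X ≤ 1) = 0.666667·0.077977 + 0.333333·0 = 0.0519847.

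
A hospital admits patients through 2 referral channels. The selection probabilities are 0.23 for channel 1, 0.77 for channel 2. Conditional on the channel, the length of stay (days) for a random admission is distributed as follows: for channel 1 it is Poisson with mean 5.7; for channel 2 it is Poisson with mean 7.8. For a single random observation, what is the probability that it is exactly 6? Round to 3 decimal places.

0.135

Conditional on each channel, P(X = 6): 1: 0.159382; 2: 0.128156.
By total probability, P(X = 6) = 0.23·0.159382 + 0.77·0.128156 = 0.135338.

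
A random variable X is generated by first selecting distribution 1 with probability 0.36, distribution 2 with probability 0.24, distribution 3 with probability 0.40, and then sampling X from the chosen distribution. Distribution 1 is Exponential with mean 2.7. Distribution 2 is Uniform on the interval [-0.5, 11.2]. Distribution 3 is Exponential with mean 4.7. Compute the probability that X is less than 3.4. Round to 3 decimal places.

0.544

Conditional on each component, P(X < 3.4): 1: 0.716136; 2: 0.333333; 3: 0.514902.
By total probability, P(X < 3.4) = 0.36·0.716136 + 0.24·0.333333 + 0.4·0.514902 = 0.54377.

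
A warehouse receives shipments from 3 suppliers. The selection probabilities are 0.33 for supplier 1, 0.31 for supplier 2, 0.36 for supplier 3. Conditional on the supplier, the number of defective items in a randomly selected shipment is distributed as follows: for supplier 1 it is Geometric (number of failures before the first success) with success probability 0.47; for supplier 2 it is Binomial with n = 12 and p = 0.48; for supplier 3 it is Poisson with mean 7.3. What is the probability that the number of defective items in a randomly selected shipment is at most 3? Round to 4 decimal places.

0.3575

Conditional on each supplier, P(X ≤ 3): 1: 0.921095; 2: 0.094338; 3: 0.067406.
By total probability, P(X ≤ 3) = 0.33·0.921095 + 0.31·0.094338 + 0.36·0.067406 = 0.357472.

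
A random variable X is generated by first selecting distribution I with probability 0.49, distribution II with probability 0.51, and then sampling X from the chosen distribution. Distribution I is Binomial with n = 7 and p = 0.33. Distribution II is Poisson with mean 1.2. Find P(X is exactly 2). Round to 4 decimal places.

Conditional on each component, P(X = 2): I: 0.30876; II: 0.21686.
By total probability, P(X = 2) = 0.49·0.30876 + 0.51·0.21686 = 0.261891.

0.2619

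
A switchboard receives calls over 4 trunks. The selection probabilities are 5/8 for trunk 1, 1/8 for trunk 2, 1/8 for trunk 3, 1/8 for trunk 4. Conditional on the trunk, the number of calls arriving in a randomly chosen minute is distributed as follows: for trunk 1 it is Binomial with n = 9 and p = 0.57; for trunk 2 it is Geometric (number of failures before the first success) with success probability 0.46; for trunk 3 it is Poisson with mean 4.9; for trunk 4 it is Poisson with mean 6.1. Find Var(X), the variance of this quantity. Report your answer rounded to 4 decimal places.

Per component, 1: μ=5.13, E[X²]=28.5228; 2: μ=1.17391, E[X²]=3.93006; 3: μ=4.9, E[X²]=28.91; 4: μ=6.1, E[X²]=43.31.
E[X] = 0.625·5.13 + 0.125·1.17391 + 0.125·4.9 + 0.125·6.1 = 4.72799.
E[X²] = 0.625·28.5228 + 0.125·3.93006 + 0.125·28.91 + 0.125·43.31 = 27.3455.
Var(X) = E[X²] − (E[X])² = 27.3455 − 22.3539 = 4.99163.

4.9916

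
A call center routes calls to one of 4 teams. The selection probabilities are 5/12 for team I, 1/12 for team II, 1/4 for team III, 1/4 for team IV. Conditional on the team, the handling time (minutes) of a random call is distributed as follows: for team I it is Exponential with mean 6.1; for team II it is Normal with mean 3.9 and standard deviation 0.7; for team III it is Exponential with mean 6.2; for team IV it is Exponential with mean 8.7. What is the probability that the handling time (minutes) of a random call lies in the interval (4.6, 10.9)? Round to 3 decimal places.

Conditional on each team, P(4.6 < X < 10.9): I: 0.302954; II: 0.158655; III: 0.303813; IV: 0.303667.
By total probability, P(4.6 < X < 10.9) = 0.416667·0.302954 + 0.0833333·0.158655 + 0.25·0.303813 + 0.25·0.303667 = 0.291322.

0.291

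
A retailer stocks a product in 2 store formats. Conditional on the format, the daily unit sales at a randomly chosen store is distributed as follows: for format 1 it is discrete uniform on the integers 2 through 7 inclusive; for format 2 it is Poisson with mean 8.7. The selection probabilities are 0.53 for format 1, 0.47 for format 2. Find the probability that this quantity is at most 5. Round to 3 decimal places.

0.417

Conditional on each format, P(X ≤ 5): 1: 0.666667; 2: 0.13516.
By total probability, P(X ≤ 5) = 0.53·0.666667 + 0.47·0.13516 = 0.416859.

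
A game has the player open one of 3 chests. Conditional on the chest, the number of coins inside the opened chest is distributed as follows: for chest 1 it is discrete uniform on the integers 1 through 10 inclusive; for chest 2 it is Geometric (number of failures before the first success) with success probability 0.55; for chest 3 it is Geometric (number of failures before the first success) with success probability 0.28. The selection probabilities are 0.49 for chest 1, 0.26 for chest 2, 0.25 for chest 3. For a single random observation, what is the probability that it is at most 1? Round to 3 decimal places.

Conditional on each chest, P(X ≤ 1): 1: 0.1; 2: 0.7975; 3: 0.4816.
By total probability, P(X ≤ 1) = 0.49·0.1 + 0.26·0.7975 + 0.25·0.4816 = 0.37675.

0.377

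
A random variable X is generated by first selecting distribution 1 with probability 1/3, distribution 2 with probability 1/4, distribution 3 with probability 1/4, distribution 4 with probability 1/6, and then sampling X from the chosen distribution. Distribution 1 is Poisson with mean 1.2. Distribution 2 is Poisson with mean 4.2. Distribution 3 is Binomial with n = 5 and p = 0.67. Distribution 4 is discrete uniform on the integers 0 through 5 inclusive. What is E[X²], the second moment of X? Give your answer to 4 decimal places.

10.9498

For each component E[X²] = Var + (mean)², giving 1: 2.64; 2: 21.84; 3: 12.328; 4: 9.16667.
Overall E[X²] = 0.333333·2.64 + 0.25·21.84 + 0.25·12.328 + 0.166667·9.16667 = 10.9498.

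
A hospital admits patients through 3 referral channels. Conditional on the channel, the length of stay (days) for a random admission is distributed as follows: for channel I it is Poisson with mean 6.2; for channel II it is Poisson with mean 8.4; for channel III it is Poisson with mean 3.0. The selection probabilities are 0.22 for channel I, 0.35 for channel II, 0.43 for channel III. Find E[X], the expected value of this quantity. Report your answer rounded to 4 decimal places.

5.5940

Component means — I: 6.2; II: 8.4; III: 3.
E[X] = 0.22·6.2 + 0.35·8.4 + 0.43·3 = 5.594.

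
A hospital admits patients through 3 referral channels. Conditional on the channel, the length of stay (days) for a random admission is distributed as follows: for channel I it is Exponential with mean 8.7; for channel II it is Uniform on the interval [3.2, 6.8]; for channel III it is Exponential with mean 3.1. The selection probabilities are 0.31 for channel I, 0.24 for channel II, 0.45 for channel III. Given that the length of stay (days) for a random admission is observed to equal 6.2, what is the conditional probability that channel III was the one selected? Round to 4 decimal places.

Likelihoods f(6.2 | ·): I: 0.0563616; II: 0.277778; III: 0.0436565.
Posterior ∝ prior × likelihood. Numerator for III: 0.45·0.0436565 = 0.0196454.
Normalizing constant: 0.31·0.0563616 + 0.24·0.277778 + 0.45·0.0436565 = 0.103784.
P(III | observation) = 0.0196454 / 0.103784 = 0.189291.

0.1893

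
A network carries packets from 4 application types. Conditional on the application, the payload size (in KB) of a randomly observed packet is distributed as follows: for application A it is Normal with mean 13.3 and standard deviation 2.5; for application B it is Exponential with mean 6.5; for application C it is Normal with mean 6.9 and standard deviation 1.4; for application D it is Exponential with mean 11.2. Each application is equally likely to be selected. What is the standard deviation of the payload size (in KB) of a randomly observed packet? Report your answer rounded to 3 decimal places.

7.228

Per component, A: μ=13.3, E[X²]=183.14; B: μ=6.5, E[X²]=84.5; C: μ=6.9, E[X²]=49.57; D: μ=11.2, E[X²]=250.88.
E[X] = 0.25·13.3 + 0.25·6.5 + 0.25·6.9 + 0.25·11.2 = 9.475.
E[X²] = 0.25·183.14 + 0.25·84.5 + 0.25·49.57 + 0.25·250.88 = 142.023.
Var(X) = E[X²] − (E[X])² = 142.023 − 89.7756 = 52.2469.
SD(X) = √52.2469 = 7.2282.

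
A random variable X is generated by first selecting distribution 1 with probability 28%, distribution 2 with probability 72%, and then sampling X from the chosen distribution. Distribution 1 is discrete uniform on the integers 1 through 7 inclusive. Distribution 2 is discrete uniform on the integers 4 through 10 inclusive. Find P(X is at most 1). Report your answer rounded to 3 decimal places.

0.040

Conditional on each component, P(X ≤ 1): 1: 0.142857; 2: 0.
By total probability, P(X ≤ 1) = 0.28·0.142857 + 0.72·0 = 0.04.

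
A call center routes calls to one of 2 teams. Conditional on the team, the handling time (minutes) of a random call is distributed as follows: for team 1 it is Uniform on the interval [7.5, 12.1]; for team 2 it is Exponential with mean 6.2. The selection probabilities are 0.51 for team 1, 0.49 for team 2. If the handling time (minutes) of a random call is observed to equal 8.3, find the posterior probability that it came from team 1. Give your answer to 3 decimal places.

Likelihoods f(8.3 | ·): 1: 0.217391; 2: 0.0422877.
Posterior ∝ prior × likelihood. Numerator for 1: 0.51·0.217391 = 0.11087.
Normalizing constant: 0.51·0.217391 + 0.49·0.0422877 = 0.131591.
P(1 | observation) = 0.11087 / 0.131591 = 0.842534.

0.843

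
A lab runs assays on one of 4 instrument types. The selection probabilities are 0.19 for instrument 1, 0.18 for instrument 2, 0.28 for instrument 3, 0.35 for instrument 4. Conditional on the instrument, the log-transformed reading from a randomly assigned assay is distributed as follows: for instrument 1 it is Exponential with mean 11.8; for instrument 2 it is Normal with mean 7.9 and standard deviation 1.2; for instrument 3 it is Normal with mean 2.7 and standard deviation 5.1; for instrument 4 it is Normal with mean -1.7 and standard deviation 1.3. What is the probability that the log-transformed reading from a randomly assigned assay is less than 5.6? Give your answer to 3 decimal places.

0.627

Conditional on each instrument, P(X < 5.6): 1: 0.377851; 2: 0.0276401; 3: 0.715196; 4: 1.
By total probability, P(X < 5.6) = 0.19·0.377851 + 0.18·0.0276401 + 0.28·0.715196 + 0.35·1 = 0.627022.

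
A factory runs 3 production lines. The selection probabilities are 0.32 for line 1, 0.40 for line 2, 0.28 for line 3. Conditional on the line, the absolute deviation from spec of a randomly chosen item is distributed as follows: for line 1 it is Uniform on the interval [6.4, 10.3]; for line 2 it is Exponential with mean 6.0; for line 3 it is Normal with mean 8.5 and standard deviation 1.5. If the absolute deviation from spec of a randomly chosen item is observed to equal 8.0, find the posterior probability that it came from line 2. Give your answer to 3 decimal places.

Likelihoods f(8.0 | ·): 1: 0.25641; 2: 0.0439329; 3: 0.251589.
Posterior ∝ prior × likelihood. Numerator for 2: 0.4·0.0439329 = 0.0175731.
Normalizing constant: 0.32·0.25641 + 0.4·0.0439329 + 0.28·0.251589 = 0.170069.
P(2 | observation) = 0.0175731 / 0.170069 = 0.103329.

0.103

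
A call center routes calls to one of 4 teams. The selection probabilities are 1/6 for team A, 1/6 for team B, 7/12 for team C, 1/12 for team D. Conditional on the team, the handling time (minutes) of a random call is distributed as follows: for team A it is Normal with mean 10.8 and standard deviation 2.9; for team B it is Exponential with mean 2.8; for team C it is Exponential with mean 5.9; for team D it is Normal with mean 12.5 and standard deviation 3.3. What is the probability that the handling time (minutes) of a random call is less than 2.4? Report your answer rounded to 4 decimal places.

0.2913

Conditional on each team, P(X < 2.4): A: 0.00188644; B: 0.575627; C: 0.334209; D: 0.00110445.
By total probability, P(X < 2.4) = 0.166667·0.00188644 + 0.166667·0.575627 + 0.583333·0.334209 + 0.0833333·0.00110445 = 0.2913.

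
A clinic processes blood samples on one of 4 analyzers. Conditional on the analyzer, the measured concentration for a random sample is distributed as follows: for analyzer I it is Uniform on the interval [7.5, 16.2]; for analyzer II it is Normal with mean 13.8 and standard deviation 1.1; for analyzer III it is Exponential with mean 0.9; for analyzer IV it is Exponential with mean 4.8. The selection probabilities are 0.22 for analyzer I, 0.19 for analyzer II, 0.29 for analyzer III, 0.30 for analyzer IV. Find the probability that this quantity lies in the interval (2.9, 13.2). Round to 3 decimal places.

Conditional on each analyzer, P(2.9 < X < 13.2): I: 0.655172; II: 0.29272; III: 0.0398659; IV: 0.482602.
By total probability, P(2.9 < X < 13.2) = 0.22·0.655172 + 0.19·0.29272 + 0.29·0.0398659 + 0.3·0.482602 = 0.356096.

0.356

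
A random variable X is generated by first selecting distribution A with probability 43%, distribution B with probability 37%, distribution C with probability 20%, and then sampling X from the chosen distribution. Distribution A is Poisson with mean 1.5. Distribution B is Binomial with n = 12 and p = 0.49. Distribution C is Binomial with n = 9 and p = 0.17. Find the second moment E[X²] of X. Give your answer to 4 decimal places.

16.2367

For each component E[X²] = Var + (mean)², giving A: 3.75; B: 37.5732; C: 3.6108.
Overall E[X²] = 0.43·3.75 + 0.37·37.5732 + 0.2·3.6108 = 16.2367.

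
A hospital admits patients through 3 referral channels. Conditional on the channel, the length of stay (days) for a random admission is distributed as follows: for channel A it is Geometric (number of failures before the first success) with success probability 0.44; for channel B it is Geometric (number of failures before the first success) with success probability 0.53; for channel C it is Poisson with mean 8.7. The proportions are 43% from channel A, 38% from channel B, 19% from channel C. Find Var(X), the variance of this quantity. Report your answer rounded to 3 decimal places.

Per component, A: μ=1.27273, E[X²]=4.5124; B: μ=0.886792, E[X²]=2.45959; C: μ=8.7, E[X²]=84.39.
E[X] = 0.43·1.27273 + 0.38·0.886792 + 0.19·8.7 = 2.53725.
E[X²] = 0.43·4.5124 + 0.38·2.45959 + 0.19·84.39 = 18.9091.
Var(X) = E[X²] − (E[X])² = 18.9091 − 6.43766 = 12.4714.

12.471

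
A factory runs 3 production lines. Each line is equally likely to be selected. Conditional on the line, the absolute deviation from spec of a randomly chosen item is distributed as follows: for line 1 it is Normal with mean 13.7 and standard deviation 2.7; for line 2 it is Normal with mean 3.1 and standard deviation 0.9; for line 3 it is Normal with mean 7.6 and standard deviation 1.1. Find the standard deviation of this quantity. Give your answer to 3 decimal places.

4.687

Per component, 1: μ=13.7, E[X²]=194.98; 2: μ=3.1, E[X²]=10.42; 3: μ=7.6, E[X²]=58.97.
E[X] = 0.333333·13.7 + 0.333333·3.1 + 0.333333·7.6 = 8.13333.
E[X²] = 0.333333·194.98 + 0.333333·10.42 + 0.333333·58.97 = 88.1233.
Var(X) = E[X²] − (E[X])² = 88.1233 − 66.1511 = 21.9722.
SD(X) = √21.9722 = 4.68745.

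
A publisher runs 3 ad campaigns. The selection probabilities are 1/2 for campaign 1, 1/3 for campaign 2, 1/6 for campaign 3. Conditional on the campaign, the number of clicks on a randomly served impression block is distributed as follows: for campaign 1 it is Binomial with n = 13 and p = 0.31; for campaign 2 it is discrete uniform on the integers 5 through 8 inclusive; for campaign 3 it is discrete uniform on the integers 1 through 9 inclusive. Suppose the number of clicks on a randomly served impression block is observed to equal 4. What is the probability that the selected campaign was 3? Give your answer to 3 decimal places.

0.137

Likelihoods P(X=4 | ·): 1: 0.234096; 2: 0; 3: 0.111111.
Posterior ∝ prior × likelihood. Numerator for 3: 0.166667·0.111111 = 0.0185185.
Normalizing constant: 0.5·0.234096 + 0.333333·0 + 0.166667·0.111111 = 0.135567.
P(3 | observation) = 0.0185185 / 0.135567 = 0.136601.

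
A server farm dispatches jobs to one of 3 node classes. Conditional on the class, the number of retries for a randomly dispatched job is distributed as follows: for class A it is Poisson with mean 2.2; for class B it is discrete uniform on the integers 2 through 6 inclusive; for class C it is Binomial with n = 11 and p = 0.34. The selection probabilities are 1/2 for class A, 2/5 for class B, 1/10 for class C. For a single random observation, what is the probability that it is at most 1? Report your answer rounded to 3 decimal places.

0.184

Conditional on each class, P(X ≤ 1): A: 0.35457; B: 0; C: 0.0690068.
By total probability, P(X ≤ 1) = 0.5·0.35457 + 0.4·0 + 0.1·0.0690068 = 0.184186.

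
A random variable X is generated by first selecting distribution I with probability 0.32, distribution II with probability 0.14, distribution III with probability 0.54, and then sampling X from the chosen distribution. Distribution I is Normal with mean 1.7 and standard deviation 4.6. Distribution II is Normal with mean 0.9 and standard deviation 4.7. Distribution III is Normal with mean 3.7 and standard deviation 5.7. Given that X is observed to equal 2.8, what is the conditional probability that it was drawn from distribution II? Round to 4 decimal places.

0.1455

Likelihoods f(2.8 | ·): I: 0.084282; II: 0.0782214; III: 0.0691228.
Posterior ∝ prior × likelihood. Numerator for II: 0.14·0.0782214 = 0.010951.
Normalizing constant: 0.32·0.084282 + 0.14·0.0782214 + 0.54·0.0691228 = 0.0752476.
P(II | observation) = 0.010951 / 0.0752476 = 0.145533.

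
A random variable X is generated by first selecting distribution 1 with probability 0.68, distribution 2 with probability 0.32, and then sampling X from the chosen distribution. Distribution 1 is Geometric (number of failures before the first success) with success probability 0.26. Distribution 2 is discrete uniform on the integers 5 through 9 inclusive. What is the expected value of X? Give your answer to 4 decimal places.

Component means — 1: 2.84615; 2: 7.
E[X] = 0.68·2.84615 + 0.32·7 = 4.17538.

4.1754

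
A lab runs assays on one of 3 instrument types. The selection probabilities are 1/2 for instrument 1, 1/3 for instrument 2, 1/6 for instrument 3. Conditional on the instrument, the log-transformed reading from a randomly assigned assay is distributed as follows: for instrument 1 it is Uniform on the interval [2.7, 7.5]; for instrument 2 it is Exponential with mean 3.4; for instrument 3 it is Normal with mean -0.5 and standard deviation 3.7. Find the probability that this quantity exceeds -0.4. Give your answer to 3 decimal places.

Conditional on each instrument, P(X > -0.4): 1: 1; 2: 1; 3: 0.489219.
By total probability, P(X > -0.4) = 0.5·1 + 0.333333·1 + 0.166667·0.489219 = 0.91487.

0.915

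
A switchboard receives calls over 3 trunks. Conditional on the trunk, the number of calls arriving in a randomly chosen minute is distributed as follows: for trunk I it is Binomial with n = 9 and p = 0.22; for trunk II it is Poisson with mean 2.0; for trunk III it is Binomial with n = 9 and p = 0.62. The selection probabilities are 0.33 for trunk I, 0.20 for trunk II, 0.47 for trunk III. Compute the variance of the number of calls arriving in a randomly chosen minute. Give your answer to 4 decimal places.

Per component, I: μ=1.98, E[X²]=5.4648; II: μ=2, E[X²]=6; III: μ=5.58, E[X²]=33.2568.
E[X] = 0.33·1.98 + 0.2·2 + 0.47·5.58 = 3.676.
E[X²] = 0.33·5.4648 + 0.2·6 + 0.47·33.2568 = 18.6341.
Var(X) = E[X²] − (E[X])² = 18.6341 − 13.513 = 5.1211.

5.1211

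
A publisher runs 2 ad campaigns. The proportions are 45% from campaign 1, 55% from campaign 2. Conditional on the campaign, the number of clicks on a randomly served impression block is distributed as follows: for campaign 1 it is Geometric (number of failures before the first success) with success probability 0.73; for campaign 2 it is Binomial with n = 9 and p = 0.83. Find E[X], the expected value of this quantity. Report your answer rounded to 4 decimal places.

4.2749

Component means — 1: 0.369863; 2: 7.47.
E[X] = 0.45·0.369863 + 0.55·7.47 = 4.27494.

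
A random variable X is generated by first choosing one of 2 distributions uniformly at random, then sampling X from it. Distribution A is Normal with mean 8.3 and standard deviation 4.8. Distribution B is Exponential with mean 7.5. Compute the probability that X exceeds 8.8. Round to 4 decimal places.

0.3839

Conditional on each component, P(X > 8.8): A: 0.458519; B: 0.309334.
By total probability, P(X > 8.8) = 0.5·0.458519 + 0.5·0.309334 = 0.383926.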